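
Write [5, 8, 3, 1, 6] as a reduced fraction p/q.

Using pₖ = aₖpₖ₋₁ + pₖ₋₂ and qₖ = aₖqₖ₋₁ + qₖ₋₂:
  k=0: a=5, p=5, q=1
  k=1: a=8, p=41, q=8
  k=2: a=3, p=128, q=25
  k=3: a=1, p=169, q=33
  k=4: a=6, p=1142, q=223

1142/223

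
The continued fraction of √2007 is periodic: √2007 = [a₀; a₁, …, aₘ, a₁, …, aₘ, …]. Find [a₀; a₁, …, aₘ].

a₀ = ⌊√2007⌋ = 44.
With m₀=0, d₀=1 and mₖ₊₁ = dₖaₖ − mₖ, dₖ₊₁ = (n − mₖ₊₁²)/dₖ, aₖ₊₁ = ⌊(a₀+mₖ₊₁)/dₖ₊₁⌋:
  k=1: m=44, d=71, a=1
  k=2: m=27, d=18, a=3
  k=3: m=27, d=71, a=1
  k=4: m=44, d=1, a=88
d=1 and a=2a₀=88 at k=4, so the next step gives (m, d) = (44, 71) again — its k=1 value — and the period has length 4.

[44; 1, 3, 1, 88]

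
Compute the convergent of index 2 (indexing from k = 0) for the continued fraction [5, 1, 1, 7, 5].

Using pₖ = aₖpₖ₋₁ + pₖ₋₂, qₖ = aₖqₖ₋₁ + qₖ₋₂ (with p₋₁=1, p₋₂=0, q₋₁=0, q₋₂=1):
  k=0: a=5, p=5, q=1
  k=1: a=1, p=6, q=1
  k=2: a=1, p=11, q=2

11/2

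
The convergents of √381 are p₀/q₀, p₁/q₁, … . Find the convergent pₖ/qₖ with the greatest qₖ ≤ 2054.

39097/2003

√381 = [19; 1, 1, 12, 1, 1, 38, …] (period length 6).
Convergents:
  p_0/q_0 = 19/1
  p_1/q_1 = 20/1
  p_2/q_2 = 39/2
  p_3/q_3 = 488/25
  p_4/q_4 = 527/27
  p_5/q_5 = 1015/52
  p_6/q_6 = 39097/2003
  p_7/q_7 = 40112/2055
q_6 = 2003 ≤ 2054 < 2055 = q_7, so the answer is 39097/2003.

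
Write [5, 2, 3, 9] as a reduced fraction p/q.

Using pₖ = aₖpₖ₋₁ + pₖ₋₂ and qₖ = aₖqₖ₋₁ + qₖ₋₂:
  k=0: a=5, p=5, q=1
  k=1: a=2, p=11, q=2
  k=2: a=3, p=38, q=7
  k=3: a=9, p=353, q=65

353/65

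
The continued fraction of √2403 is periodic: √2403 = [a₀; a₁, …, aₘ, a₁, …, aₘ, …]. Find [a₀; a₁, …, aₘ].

[49; 49, 98]

a₀ = ⌊√2403⌋ = 49.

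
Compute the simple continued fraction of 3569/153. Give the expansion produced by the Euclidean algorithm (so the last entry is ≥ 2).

[23; 3, 16, 1, 2]

3569 = 23×153 + 50
153 = 3×50 + 3
50 = 16×3 + 2
3 = 1×2 + 1
2 = 2×1 + 0  (stop)
So 3569/153 = [23; 3, 16, 1, 2].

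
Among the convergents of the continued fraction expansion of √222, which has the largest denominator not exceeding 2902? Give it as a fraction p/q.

√222 = [14; 1, 8, 1, 28, …] (period length 4).
Convergents:
  p_0/q_0 = 14/1
  p_1/q_1 = 15/1
  p_2/q_2 = 134/9
  p_3/q_3 = 149/10
  p_4/q_4 = 4306/289
  p_5/q_5 = 4455/299
  p_6/q_6 = 39946/2681
  p_7/q_7 = 44401/2980
q_6 = 2681 ≤ 2902 < 2980 = q_7, so the answer is 39946/2681.

39946/2681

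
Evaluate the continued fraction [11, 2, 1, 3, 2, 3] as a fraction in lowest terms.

977/86

Fold from the inside: start with 3/1.
  2 + 1/3 = 7/3
  3 + 3/7 = 24/7
  1 + 7/24 = 31/24
  2 + 24/31 = 86/31
  11 + 31/86 = 977/86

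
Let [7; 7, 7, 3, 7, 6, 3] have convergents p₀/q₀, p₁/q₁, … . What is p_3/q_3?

1121/157

Using pₖ = aₖpₖ₋₁ + pₖ₋₂, qₖ = aₖqₖ₋₁ + qₖ₋₂ (with p₋₁=1, p₋₂=0, q₋₁=0, q₋₂=1):
  k=0: a=7, p=7, q=1
  k=1: a=7, p=50, q=7
  k=2: a=7, p=357, q=50
  k=3: a=3, p=1121, q=157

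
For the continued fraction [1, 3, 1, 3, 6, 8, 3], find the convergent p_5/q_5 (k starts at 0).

Using pₖ = aₖpₖ₋₁ + pₖ₋₂, qₖ = aₖqₖ₋₁ + qₖ₋₂ (with p₋₁=1, p₋₂=0, q₋₁=0, q₋₂=1):
  k=0: a=1, p=1, q=1
  k=1: a=3, p=4, q=3
  k=2: a=1, p=5, q=4
  k=3: a=3, p=19, q=15
  k=4: a=6, p=119, q=94
  k=5: a=8, p=971, q=767

971/767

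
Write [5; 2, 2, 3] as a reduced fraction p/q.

92/17

Using pₖ = aₖpₖ₋₁ + pₖ₋₂ and qₖ = aₖqₖ₋₁ + qₖ₋₂:
  k=0: a=5, p=5, q=1
  k=1: a=2, p=11, q=2
  k=2: a=2, p=27, q=5
  k=3: a=3, p=92, q=17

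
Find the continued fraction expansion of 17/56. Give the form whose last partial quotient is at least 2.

[0; 3, 3, 2, 2]

17 = 0·56 + 17
56 = 3·17 + 5
17 = 3·5 + 2
5 = 2·2 + 1
2 = 2·1 + 0  (stop)
So 17/56 = [0; 3, 3, 2, 2].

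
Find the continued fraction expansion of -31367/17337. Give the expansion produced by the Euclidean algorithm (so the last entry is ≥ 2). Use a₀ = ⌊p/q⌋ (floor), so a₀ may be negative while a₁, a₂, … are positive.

[-2; 5, 4, 8, 9, 1, 9]

-31367 = -2×17337 + 3307
17337 = 5×3307 + 802
3307 = 4×802 + 99
802 = 8×99 + 10
99 = 9×10 + 9
10 = 1×9 + 1
9 = 9×1 + 0  (stop)
So -31367/17337 = [-2; 5, 4, 8, 9, 1, 9].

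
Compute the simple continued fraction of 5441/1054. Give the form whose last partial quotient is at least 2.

[5; 6, 6, 9, 3]

5441 = 5·1054 + 171
1054 = 6·171 + 28
171 = 6·28 + 3
28 = 9·3 + 1
3 = 3·1 + 0  (stop)
So 5441/1054 = [5; 6, 6, 9, 3].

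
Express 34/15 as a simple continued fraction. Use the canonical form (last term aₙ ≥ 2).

[2; 3, 1, 3]

34 = 2·15 + 4
15 = 3·4 + 3
4 = 1·3 + 1
3 = 3·1 + 0  (stop)
So 34/15 = [2; 3, 1, 3].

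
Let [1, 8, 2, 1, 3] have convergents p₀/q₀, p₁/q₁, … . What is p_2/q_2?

19/17

Using pₖ = aₖpₖ₋₁ + pₖ₋₂, qₖ = aₖqₖ₋₁ + qₖ₋₂ (with p₋₁=1, p₋₂=0, q₋₁=0, q₋₂=1):
  k=0: a=1, p=1, q=1
  k=1: a=8, p=9, q=8
  k=2: a=2, p=19, q=17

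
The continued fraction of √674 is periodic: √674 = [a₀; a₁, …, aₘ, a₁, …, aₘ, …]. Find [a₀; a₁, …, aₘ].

[25; 1, 24, 1, 50]

a₀ = ⌊√674⌋ = 25.
With m₀=0, d₀=1 and mₖ₊₁ = dₖaₖ − mₖ, dₖ₊₁ = (n − mₖ₊₁²)/dₖ, aₖ₊₁ = ⌊(a₀+mₖ₊₁)/dₖ₊₁⌋:
  k=1: m=25, d=49, a=1
  k=2: m=24, d=2, a=24
  k=3: m=24, d=49, a=1
  k=4: m=25, d=1, a=50
d=1 and a=2a₀=50 at k=4, so the next step gives (m, d) = (25, 49) again — its k=1 value — and the period has length 4.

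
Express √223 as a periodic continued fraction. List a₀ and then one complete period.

[14; 1, 13, 1, 28]

a₀ = ⌊√223⌋ = 14.
With m₀=0, d₀=1 and mₖ₊₁ = dₖaₖ − mₖ, dₖ₊₁ = (n − mₖ₊₁²)/dₖ, aₖ₊₁ = ⌊(a₀+mₖ₊₁)/dₖ₊₁⌋:
  k=1: m=14, d=27, a=1
  k=2: m=13, d=2, a=13
  k=3: m=13, d=27, a=1
  k=4: m=14, d=1, a=28
d=1 and a=2a₀=28 at k=4, so the next step gives (m, d) = (14, 27) again — its k=1 value — and the period has length 4.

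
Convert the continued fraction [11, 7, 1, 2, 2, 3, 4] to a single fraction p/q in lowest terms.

Fold from the inside: start with 4/1.
  3 + 1/4 = 13/4
  2 + 4/13 = 30/13
  2 + 13/30 = 73/30
  1 + 30/73 = 103/73
  7 + 73/103 = 794/103
  11 + 103/794 = 8837/794

8837/794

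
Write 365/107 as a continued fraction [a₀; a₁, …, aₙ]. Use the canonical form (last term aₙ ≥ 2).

365 = 3·107 + 44
107 = 2·44 + 19
44 = 2·19 + 6
19 = 3·6 + 1
6 = 6·1 + 0  (stop)
So 365/107 = [3; 2, 2, 3, 6].

[3; 2, 2, 3, 6]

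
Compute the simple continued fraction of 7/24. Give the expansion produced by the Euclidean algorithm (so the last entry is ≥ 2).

[0; 3, 2, 3]

7 = 0·24 + 7
24 = 3·7 + 3
7 = 2·3 + 1
3 = 3·1 + 0  (stop)
So 7/24 = [0; 3, 2, 3].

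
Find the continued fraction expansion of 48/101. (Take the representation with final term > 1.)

[0; 2, 9, 1, 1, 2]

48 = 0·101 + 48
101 = 2·48 + 5
48 = 9·5 + 3
5 = 1·3 + 2
3 = 1·2 + 1
2 = 2·1 + 0  (stop)
So 48/101 = [0; 2, 9, 1, 1, 2].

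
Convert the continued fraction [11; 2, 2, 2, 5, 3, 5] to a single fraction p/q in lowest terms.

Fold from the inside: start with 5/1.
  3 + 1/5 = 16/5
  5 + 5/16 = 85/16
  2 + 16/85 = 186/85
  2 + 85/186 = 457/186
  2 + 186/457 = 1100/457
  11 + 457/1100 = 12557/1100

12557/1100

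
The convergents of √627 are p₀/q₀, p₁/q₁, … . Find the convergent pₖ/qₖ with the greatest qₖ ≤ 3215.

√627 = [25; 25, 50, …] (period length 2).
Convergents:
  p_0/q_0 = 25/1
  p_1/q_1 = 626/25
  p_2/q_2 = 31325/1251
  p_3/q_3 = 783751/31300
q_2 = 1251 ≤ 3215 < 31300 = q_3, so the answer is 31325/1251.

31325/1251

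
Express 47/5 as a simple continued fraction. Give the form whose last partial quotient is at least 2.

[9; 2, 2]

47 = 9*5 + 2
5 = 2*2 + 1
2 = 2*1 + 0  (stop)
So 47/5 = [9; 2, 2].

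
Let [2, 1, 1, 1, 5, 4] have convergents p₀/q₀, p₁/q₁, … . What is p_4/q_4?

Using pₖ = aₖpₖ₋₁ + pₖ₋₂, qₖ = aₖqₖ₋₁ + qₖ₋₂ (with p₋₁=1, p₋₂=0, q₋₁=0, q₋₂=1):
  k=0: a=2, p=2, q=1
  k=1: a=1, p=3, q=1
  k=2: a=1, p=5, q=2
  k=3: a=1, p=8, q=3
  k=4: a=5, p=45, q=17

45/17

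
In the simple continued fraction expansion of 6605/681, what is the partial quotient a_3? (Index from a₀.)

3

6605 = 9·681 + 476   →  a_0 = 9
681 = 1·476 + 205   →  a_1 = 1
476 = 2·205 + 66   →  a_2 = 2
205 = 3·66 + 7   →  a_3 = 3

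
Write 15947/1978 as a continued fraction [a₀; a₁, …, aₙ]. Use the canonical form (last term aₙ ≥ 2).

[8; 16, 12, 3, 3]

15947 = 8×1978 + 123
1978 = 16×123 + 10
123 = 12×10 + 3
10 = 3×3 + 1
3 = 3×1 + 0  (stop)
So 15947/1978 = [8; 16, 12, 3, 3].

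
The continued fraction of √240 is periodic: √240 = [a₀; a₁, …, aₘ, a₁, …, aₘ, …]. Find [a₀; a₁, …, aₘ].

[15; 2, 30]

a₀ = ⌊√240⌋ = 15.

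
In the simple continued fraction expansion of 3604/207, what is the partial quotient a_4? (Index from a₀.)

2

3604 = 17·207 + 85   →  a_0 = 17
207 = 2·85 + 37   →  a_1 = 2
85 = 2·37 + 11   →  a_2 = 2
37 = 3·11 + 4   →  a_3 = 3
11 = 2·4 + 3   →  a_4 = 2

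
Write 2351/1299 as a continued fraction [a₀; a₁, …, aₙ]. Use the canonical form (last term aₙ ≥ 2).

2351 = 1×1299 + 1052
1299 = 1×1052 + 247
1052 = 4×247 + 64
247 = 3×64 + 55
64 = 1×55 + 9
55 = 6×9 + 1
9 = 9×1 + 0  (stop)
So 2351/1299 = [1; 1, 4, 3, 1, 6, 9].

[1; 1, 4, 3, 1, 6, 9]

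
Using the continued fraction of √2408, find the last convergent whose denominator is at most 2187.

√2408 = [49; 14, 98, …] (period length 2).
Convergents:
  p_0/q_0 = 49/1
  p_1/q_1 = 687/14
  p_2/q_2 = 67375/1373
  p_3/q_3 = 943937/19236
q_2 = 1373 ≤ 2187 < 19236 = q_3, so the answer is 67375/1373.

67375/1373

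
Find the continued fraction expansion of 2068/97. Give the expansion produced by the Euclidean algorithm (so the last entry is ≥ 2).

2068 = 21*97 + 31
97 = 3*31 + 4
31 = 7*4 + 3
4 = 1*3 + 1
3 = 3*1 + 0  (stop)
So 2068/97 = [21; 3, 7, 1, 3].

[21; 3, 7, 1, 3]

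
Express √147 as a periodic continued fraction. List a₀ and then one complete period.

a₀ = ⌊√147⌋ = 12.
With m₀=0, d₀=1 and mₖ₊₁ = dₖaₖ − mₖ, dₖ₊₁ = (n − mₖ₊₁²)/dₖ, aₖ₊₁ = ⌊(a₀+mₖ₊₁)/dₖ₊₁⌋:
  k=1: m=12, d=3, a=8
  k=2: m=12, d=1, a=24
d=1 and a=2a₀=24 at k=2, so the next step gives (m, d) = (12, 3) again — its k=1 value — and the period has length 2.

[12; 8, 24]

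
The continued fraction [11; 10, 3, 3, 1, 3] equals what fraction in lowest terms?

5604/505

Fold from the inside: start with 3/1.
  1 + 1/3 = 4/3
  3 + 3/4 = 15/4
  3 + 4/15 = 49/15
  10 + 15/49 = 505/49
  11 + 49/505 = 5604/505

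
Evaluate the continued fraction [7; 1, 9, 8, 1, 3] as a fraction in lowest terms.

Using pₖ = aₖpₖ₋₁ + pₖ₋₂ and qₖ = aₖqₖ₋₁ + qₖ₋₂:
  k=0: a=7, p=7, q=1
  k=1: a=1, p=8, q=1
  k=2: a=9, p=79, q=10
  k=3: a=8, p=640, q=81
  k=4: a=1, p=719, q=91
  k=5: a=3, p=2797, q=354

2797/354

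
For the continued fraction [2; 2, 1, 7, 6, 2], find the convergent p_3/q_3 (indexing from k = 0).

Using pₖ = aₖpₖ₋₁ + pₖ₋₂, qₖ = aₖqₖ₋₁ + qₖ₋₂ (with p₋₁=1, p₋₂=0, q₋₁=0, q₋₂=1):
  k=0: a=2, p=2, q=1
  k=1: a=2, p=5, q=2
  k=2: a=1, p=7, q=3
  k=3: a=7, p=54, q=23

54/23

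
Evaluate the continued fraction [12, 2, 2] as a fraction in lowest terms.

62/5

Fold from the inside: start with 2/1.
  2 + 1/2 = 5/2
  12 + 2/5 = 62/5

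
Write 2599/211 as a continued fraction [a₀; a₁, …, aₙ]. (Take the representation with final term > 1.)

2599 = 12·211 + 67
211 = 3·67 + 10
67 = 6·10 + 7
10 = 1·7 + 3
7 = 2·3 + 1
3 = 3·1 + 0  (stop)
So 2599/211 = [12; 3, 6, 1, 2, 3].

[12; 3, 6, 1, 2, 3]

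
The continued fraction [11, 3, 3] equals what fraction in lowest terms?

113/10

Using pₖ = aₖpₖ₋₁ + pₖ₋₂ and qₖ = aₖqₖ₋₁ + qₖ₋₂:
  k=0: a=11, p=11, q=1
  k=1: a=3, p=34, q=3
  k=2: a=3, p=113, q=10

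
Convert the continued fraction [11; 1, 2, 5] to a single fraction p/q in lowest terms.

187/16

Using pₖ = aₖpₖ₋₁ + pₖ₋₂ and qₖ = aₖqₖ₋₁ + qₖ₋₂:
  k=0: a=11, p=11, q=1
  k=1: a=1, p=12, q=1
  k=2: a=2, p=35, q=3
  k=3: a=5, p=187, q=16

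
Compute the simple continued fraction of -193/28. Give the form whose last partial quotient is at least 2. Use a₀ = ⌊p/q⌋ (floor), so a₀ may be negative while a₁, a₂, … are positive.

[-7; 9, 3]

-193 = -7×28 + 3
28 = 9×3 + 1
3 = 3×1 + 0  (stop)
So -193/28 = [-7; 9, 3].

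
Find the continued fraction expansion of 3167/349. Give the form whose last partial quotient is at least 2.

[9; 13, 2, 2, 1, 3]

3167 = 9×349 + 26
349 = 13×26 + 11
26 = 2×11 + 4
11 = 2×4 + 3
4 = 1×3 + 1
3 = 3×1 + 0  (stop)
So 3167/349 = [9; 13, 2, 2, 1, 3].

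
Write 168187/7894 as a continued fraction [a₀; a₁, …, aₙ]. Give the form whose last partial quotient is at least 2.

168187 = 21*7894 + 2413
7894 = 3*2413 + 655
2413 = 3*655 + 448
655 = 1*448 + 207
448 = 2*207 + 34
207 = 6*34 + 3
34 = 11*3 + 1
3 = 3*1 + 0  (stop)
So 168187/7894 = [21; 3, 3, 1, 2, 6, 11, 3].

[21; 3, 3, 1, 2, 6, 11, 3]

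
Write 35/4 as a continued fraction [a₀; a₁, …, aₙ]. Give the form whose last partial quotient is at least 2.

[8; 1, 3]

35 = 8*4 + 3
4 = 1*3 + 1
3 = 3*1 + 0  (stop)
So 35/4 = [8; 1, 3].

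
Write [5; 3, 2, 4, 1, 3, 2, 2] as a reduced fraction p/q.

Using pₖ = aₖpₖ₋₁ + pₖ₋₂ and qₖ = aₖqₖ₋₁ + qₖ₋₂:
  k=0: a=5, p=5, q=1
  k=1: a=3, p=16, q=3
  k=2: a=2, p=37, q=7
  k=3: a=4, p=164, q=31
  k=4: a=1, p=201, q=38
  k=5: a=3, p=767, q=145
  k=6: a=2, p=1735, q=328
  k=7: a=2, p=4237, q=801

4237/801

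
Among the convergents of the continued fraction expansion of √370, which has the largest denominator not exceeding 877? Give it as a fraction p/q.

√370 = [19; 4, 4, 38, …] (period length 3).
Convergents:
  p_0/q_0 = 19/1
  p_1/q_1 = 77/4
  p_2/q_2 = 327/17
  p_3/q_3 = 12503/650
  p_4/q_4 = 50339/2617
q_3 = 650 ≤ 877 < 2617 = q_4, so the answer is 12503/650.

12503/650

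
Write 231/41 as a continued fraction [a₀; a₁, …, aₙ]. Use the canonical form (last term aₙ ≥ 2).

[5; 1, 1, 1, 2, 1, 3]

231 = 5·41 + 26
41 = 1·26 + 15
26 = 1·15 + 11
15 = 1·11 + 4
11 = 2·4 + 3
4 = 1·3 + 1
3 = 3·1 + 0  (stop)
So 231/41 = [5; 1, 1, 1, 2, 1, 3].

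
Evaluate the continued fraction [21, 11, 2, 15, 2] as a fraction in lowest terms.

15499/735

Using pₖ = aₖpₖ₋₁ + pₖ₋₂ and qₖ = aₖqₖ₋₁ + qₖ₋₂:
  k=0: a=21, p=21, q=1
  k=1: a=11, p=232, q=11
  k=2: a=2, p=485, q=23
  k=3: a=15, p=7507, q=356
  k=4: a=2, p=15499, q=735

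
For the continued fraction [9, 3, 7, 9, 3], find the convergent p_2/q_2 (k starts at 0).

205/22

Using pₖ = aₖpₖ₋₁ + pₖ₋₂, qₖ = aₖqₖ₋₁ + qₖ₋₂ (with p₋₁=1, p₋₂=0, q₋₁=0, q₋₂=1):
  k=0: a=9, p=9, q=1
  k=1: a=3, p=28, q=3
  k=2: a=7, p=205, q=22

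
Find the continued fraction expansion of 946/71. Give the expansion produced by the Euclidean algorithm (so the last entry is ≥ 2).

[13; 3, 11, 2]

946 = 13×71 + 23
71 = 3×23 + 2
23 = 11×2 + 1
2 = 2×1 + 0  (stop)
So 946/71 = [13; 3, 11, 2].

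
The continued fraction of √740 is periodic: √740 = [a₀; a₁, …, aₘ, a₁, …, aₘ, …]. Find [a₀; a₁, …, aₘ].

[27; 4, 1, 12, 1, 4, 54]

a₀ = ⌊√740⌋ = 27.
With m₀=0, d₀=1 and mₖ₊₁ = dₖaₖ − mₖ, dₖ₊₁ = (n − mₖ₊₁²)/dₖ, aₖ₊₁ = ⌊(a₀+mₖ₊₁)/dₖ₊₁⌋:
  k=1: m=27, d=11, a=4
  k=2: m=17, d=41, a=1
  k=3: m=24, d=4, a=12
  k=4: m=24, d=41, a=1
  k=5: m=17, d=11, a=4
  k=6: m=27, d=1, a=54
d=1 and a=2a₀=54 at k=6, so the next step gives (m, d) = (27, 11) again — its k=1 value — and the period has length 6.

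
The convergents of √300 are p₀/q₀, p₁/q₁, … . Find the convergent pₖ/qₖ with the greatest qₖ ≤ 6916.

46367/2677

√300 = [17; 3, 8, 3, 34, …] (period length 4).
Convergents:
  p_0/q_0 = 17/1
  p_1/q_1 = 52/3
  p_2/q_2 = 433/25
  p_3/q_3 = 1351/78
  p_4/q_4 = 46367/2677
  p_5/q_5 = 140452/8109
q_4 = 2677 ≤ 6916 < 8109 = q_5, so the answer is 46367/2677.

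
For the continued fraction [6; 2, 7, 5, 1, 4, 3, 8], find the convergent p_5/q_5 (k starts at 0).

2878/445

Using pₖ = aₖpₖ₋₁ + pₖ₋₂, qₖ = aₖqₖ₋₁ + qₖ₋₂ (with p₋₁=1, p₋₂=0, q₋₁=0, q₋₂=1):
  k=0: a=6, p=6, q=1
  k=1: a=2, p=13, q=2
  k=2: a=7, p=97, q=15
  k=3: a=5, p=498, q=77
  k=4: a=1, p=595, q=92
  k=5: a=4, p=2878, q=445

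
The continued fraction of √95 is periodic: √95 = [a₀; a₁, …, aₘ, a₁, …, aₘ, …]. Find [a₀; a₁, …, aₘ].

a₀ = ⌊√95⌋ = 9.
With m₀=0, d₀=1 and mₖ₊₁ = dₖaₖ − mₖ, dₖ₊₁ = (n − mₖ₊₁²)/dₖ, aₖ₊₁ = ⌊(a₀+mₖ₊₁)/dₖ₊₁⌋:
  k=1: m=9, d=14, a=1
  k=2: m=5, d=5, a=2
  k=3: m=5, d=14, a=1
  k=4: m=9, d=1, a=18
d=1 and a=2a₀=18 at k=4, so the next step gives (m, d) = (9, 14) again — its k=1 value — and the period has length 4.

[9; 1, 2, 1, 18]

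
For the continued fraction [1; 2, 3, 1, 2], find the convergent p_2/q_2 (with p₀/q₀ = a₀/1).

Using pₖ = aₖpₖ₋₁ + pₖ₋₂, qₖ = aₖqₖ₋₁ + qₖ₋₂ (with p₋₁=1, p₋₂=0, q₋₁=0, q₋₂=1):
  k=0: a=1, p=1, q=1
  k=1: a=2, p=3, q=2
  k=2: a=3, p=10, q=7

10/7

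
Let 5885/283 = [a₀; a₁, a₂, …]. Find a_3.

5885 = 20·283 + 225   →  a_0 = 20
283 = 1·225 + 58   →  a_1 = 1
225 = 3·58 + 51   →  a_2 = 3
58 = 1·51 + 7   →  a_3 = 1

1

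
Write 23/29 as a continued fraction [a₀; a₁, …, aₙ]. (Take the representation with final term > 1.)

[0; 1, 3, 1, 5]

23 = 0×29 + 23
29 = 1×23 + 6
23 = 3×6 + 5
6 = 1×5 + 1
5 = 5×1 + 0  (stop)
So 23/29 = [0; 1, 3, 1, 5].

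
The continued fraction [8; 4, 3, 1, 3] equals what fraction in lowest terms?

527/64

Fold from the inside: start with 3/1.
  1 + 1/3 = 4/3
  3 + 3/4 = 15/4
  4 + 4/15 = 64/15
  8 + 15/64 = 527/64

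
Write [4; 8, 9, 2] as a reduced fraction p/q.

635/154

Fold from the inside: start with 2/1.
  9 + 1/2 = 19/2
  8 + 2/19 = 154/19
  4 + 19/154 = 635/154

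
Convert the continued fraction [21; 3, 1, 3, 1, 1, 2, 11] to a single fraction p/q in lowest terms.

21073/991

Using pₖ = aₖpₖ₋₁ + pₖ₋₂ and qₖ = aₖqₖ₋₁ + qₖ₋₂:
  k=0: a=21, p=21, q=1
  k=1: a=3, p=64, q=3
  k=2: a=1, p=85, q=4
  k=3: a=3, p=319, q=15
  k=4: a=1, p=404, q=19
  k=5: a=1, p=723, q=34
  k=6: a=2, p=1850, q=87
  k=7: a=11, p=21073, q=991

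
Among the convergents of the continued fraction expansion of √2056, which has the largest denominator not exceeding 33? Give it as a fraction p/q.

√2056 = [45; 2, 1, 10, 1, 2, 90, …] (period length 6).
Convergents:
  p_0/q_0 = 45/1
  p_1/q_1 = 91/2
  p_2/q_2 = 136/3
  p_3/q_3 = 1451/32
  p_4/q_4 = 1587/35
q_3 = 32 ≤ 33 < 35 = q_4, so the answer is 1451/32.

1451/32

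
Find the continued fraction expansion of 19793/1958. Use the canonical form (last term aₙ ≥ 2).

[10; 9, 5, 5, 8]

19793 = 10·1958 + 213
1958 = 9·213 + 41
213 = 5·41 + 8
41 = 5·8 + 1
8 = 8·1 + 0  (stop)
So 19793/1958 = [10; 9, 5, 5, 8].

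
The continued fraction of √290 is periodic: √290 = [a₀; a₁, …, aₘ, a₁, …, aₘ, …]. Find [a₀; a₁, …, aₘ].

a₀ = ⌊√290⌋ = 17.
With m₀=0, d₀=1 and mₖ₊₁ = dₖaₖ − mₖ, dₖ₊₁ = (n − mₖ₊₁²)/dₖ, aₖ₊₁ = ⌊(a₀+mₖ₊₁)/dₖ₊₁⌋:
  k=1: m=17, d=1, a=34
d=1 and a=2a₀=34 at k=1, so the next step gives (m, d) = (17, 1) again — its k=1 value — and the period has length 1.

[17; 34]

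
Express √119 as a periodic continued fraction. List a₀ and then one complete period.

a₀ = ⌊√119⌋ = 10.
With m₀=0, d₀=1 and mₖ₊₁ = dₖaₖ − mₖ, dₖ₊₁ = (n − mₖ₊₁²)/dₖ, aₖ₊₁ = ⌊(a₀+mₖ₊₁)/dₖ₊₁⌋:
  k=1: m=10, d=19, a=1
  k=2: m=9, d=2, a=9
  k=3: m=9, d=19, a=1
  k=4: m=10, d=1, a=20
d=1 and a=2a₀=20 at k=4, so the next step gives (m, d) = (10, 19) again — its k=1 value — and the period has length 4.

[10; 1, 9, 1, 20]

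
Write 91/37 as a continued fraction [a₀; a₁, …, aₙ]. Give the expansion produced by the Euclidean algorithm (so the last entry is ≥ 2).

[2; 2, 5, 1, 2]

91 = 2*37 + 17
37 = 2*17 + 3
17 = 5*3 + 2
3 = 1*2 + 1
2 = 2*1 + 0  (stop)
So 91/37 = [2; 2, 5, 1, 2].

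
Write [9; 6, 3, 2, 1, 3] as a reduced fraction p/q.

2134/233

Fold from the inside: start with 3/1.
  1 + 1/3 = 4/3
  2 + 3/4 = 11/4
  3 + 4/11 = 37/11
  6 + 11/37 = 233/37
  9 + 37/233 = 2134/233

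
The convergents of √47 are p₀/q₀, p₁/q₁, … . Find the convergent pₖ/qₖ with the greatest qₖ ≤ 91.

617/90

√47 = [6; 1, 5, 1, 12, …] (period length 4).
Convergents:
  p_0/q_0 = 6/1
  p_1/q_1 = 7/1
  p_2/q_2 = 41/6
  p_3/q_3 = 48/7
  p_4/q_4 = 617/90
  p_5/q_5 = 665/97
q_4 = 90 ≤ 91 < 97 = q_5, so the answer is 617/90.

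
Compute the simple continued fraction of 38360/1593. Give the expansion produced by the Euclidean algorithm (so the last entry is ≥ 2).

[24; 12, 2, 4, 14]

38360 = 24*1593 + 128
1593 = 12*128 + 57
128 = 2*57 + 14
57 = 4*14 + 1
14 = 14*1 + 0  (stop)
So 38360/1593 = [24; 12, 2, 4, 14].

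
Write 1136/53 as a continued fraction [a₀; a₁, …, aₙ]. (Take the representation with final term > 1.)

1136 = 21·53 + 23
53 = 2·23 + 7
23 = 3·7 + 2
7 = 3·2 + 1
2 = 2·1 + 0  (stop)
So 1136/53 = [21; 2, 3, 3, 2].

[21; 2, 3, 3, 2]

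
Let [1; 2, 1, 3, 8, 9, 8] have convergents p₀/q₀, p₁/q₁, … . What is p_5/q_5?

Using pₖ = aₖpₖ₋₁ + pₖ₋₂, qₖ = aₖqₖ₋₁ + qₖ₋₂ (with p₋₁=1, p₋₂=0, q₋₁=0, q₋₂=1):
  k=0: a=1, p=1, q=1
  k=1: a=2, p=3, q=2
  k=2: a=1, p=4, q=3
  k=3: a=3, p=15, q=11
  k=4: a=8, p=124, q=91
  k=5: a=9, p=1131, q=830

1131/830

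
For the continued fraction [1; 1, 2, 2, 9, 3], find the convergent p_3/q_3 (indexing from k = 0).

Using pₖ = aₖpₖ₋₁ + pₖ₋₂, qₖ = aₖqₖ₋₁ + qₖ₋₂ (with p₋₁=1, p₋₂=0, q₋₁=0, q₋₂=1):
  k=0: a=1, p=1, q=1
  k=1: a=1, p=2, q=1
  k=2: a=2, p=5, q=3
  k=3: a=2, p=12, q=7

12/7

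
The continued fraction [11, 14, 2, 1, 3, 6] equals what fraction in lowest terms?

Fold from the inside: start with 6/1.
  3 + 1/6 = 19/6
  1 + 6/19 = 25/19
  2 + 19/25 = 69/25
  14 + 25/69 = 991/69
  11 + 69/991 = 10970/991

10970/991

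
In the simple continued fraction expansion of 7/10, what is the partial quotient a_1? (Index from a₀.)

7 = 0·10 + 7   →  a_0 = 0
10 = 1·7 + 3   →  a_1 = 1

1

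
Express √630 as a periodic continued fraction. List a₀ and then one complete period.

a₀ = ⌊√630⌋ = 25.
With m₀=0, d₀=1 and mₖ₊₁ = dₖaₖ − mₖ, dₖ₊₁ = (n − mₖ₊₁²)/dₖ, aₖ₊₁ = ⌊(a₀+mₖ₊₁)/dₖ₊₁⌋:
  k=1: m=25, d=5, a=10
  k=2: m=25, d=1, a=50
d=1 and a=2a₀=50 at k=2, so the next step gives (m, d) = (25, 5) again — its k=1 value — and the period has length 2.

[25; 10, 50]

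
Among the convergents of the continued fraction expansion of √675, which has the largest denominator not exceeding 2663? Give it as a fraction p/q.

√675 = [25; 1, 50, …] (period length 2).
Convergents:
  p_0/q_0 = 25/1
  p_1/q_1 = 26/1
  p_2/q_2 = 1325/51
  p_3/q_3 = 1351/52
  p_4/q_4 = 68875/2651
  p_5/q_5 = 70226/2703
q_4 = 2651 ≤ 2663 < 2703 = q_5, so the answer is 68875/2651.

68875/2651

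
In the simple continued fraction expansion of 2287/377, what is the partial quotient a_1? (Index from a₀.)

15

2287 = 6·377 + 25   →  a_0 = 6
377 = 15·25 + 2   →  a_1 = 15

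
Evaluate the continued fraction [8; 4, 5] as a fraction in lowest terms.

Using pₖ = aₖpₖ₋₁ + pₖ₋₂ and qₖ = aₖqₖ₋₁ + qₖ₋₂:
  k=0: a=8, p=8, q=1
  k=1: a=4, p=33, q=4
  k=2: a=5, p=173, q=21

173/21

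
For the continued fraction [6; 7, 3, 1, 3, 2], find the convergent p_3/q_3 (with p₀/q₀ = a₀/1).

178/29

Using pₖ = aₖpₖ₋₁ + pₖ₋₂, qₖ = aₖqₖ₋₁ + qₖ₋₂ (with p₋₁=1, p₋₂=0, q₋₁=0, q₋₂=1):
  k=0: a=6, p=6, q=1
  k=1: a=7, p=43, q=7
  k=2: a=3, p=135, q=22
  k=3: a=1, p=178, q=29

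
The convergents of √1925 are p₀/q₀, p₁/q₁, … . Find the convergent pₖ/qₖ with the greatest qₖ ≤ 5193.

215557/4913

√1925 = [43; 1, 6, 1, 86, …] (period length 4).
Convergents:
  p_0/q_0 = 43/1
  p_1/q_1 = 44/1
  p_2/q_2 = 307/7
  p_3/q_3 = 351/8
  p_4/q_4 = 30493/695
  p_5/q_5 = 30844/703
  p_6/q_6 = 215557/4913
  p_7/q_7 = 246401/5616
q_6 = 4913 ≤ 5193 < 5616 = q_7, so the answer is 215557/4913.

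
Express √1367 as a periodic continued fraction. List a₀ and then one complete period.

a₀ = ⌊√1367⌋ = 36.
With m₀=0, d₀=1 and mₖ₊₁ = dₖaₖ − mₖ, dₖ₊₁ = (n − mₖ₊₁²)/dₖ, aₖ₊₁ = ⌊(a₀+mₖ₊₁)/dₖ₊₁⌋:
  k=1: m=36, d=71, a=1
  k=2: m=35, d=2, a=35
  k=3: m=35, d=71, a=1
  k=4: m=36, d=1, a=72
d=1 and a=2a₀=72 at k=4, so the next step gives (m, d) = (36, 71) again — its k=1 value — and the period has length 4.

[36; 1, 35, 1, 72]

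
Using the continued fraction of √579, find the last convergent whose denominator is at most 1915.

18504/769

√579 = [24; 16, 48, …] (period length 2).
Convergents:
  p_0/q_0 = 24/1
  p_1/q_1 = 385/16
  p_2/q_2 = 18504/769
  p_3/q_3 = 296449/12320
q_2 = 769 ≤ 1915 < 12320 = q_3, so the answer is 18504/769.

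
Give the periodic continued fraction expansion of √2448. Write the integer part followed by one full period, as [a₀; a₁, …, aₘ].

a₀ = ⌊√2448⌋ = 49.
With m₀=0, d₀=1 and mₖ₊₁ = dₖaₖ − mₖ, dₖ₊₁ = (n − mₖ₊₁²)/dₖ, aₖ₊₁ = ⌊(a₀+mₖ₊₁)/dₖ₊₁⌋:
  k=1: m=49, d=47, a=2
  k=2: m=45, d=9, a=10
  k=3: m=45, d=47, a=2
  k=4: m=49, d=1, a=98
d=1 and a=2a₀=98 at k=4, so the next step gives (m, d) = (49, 47) again — its k=1 value — and the period has length 4.

[49; 2, 10, 2, 98]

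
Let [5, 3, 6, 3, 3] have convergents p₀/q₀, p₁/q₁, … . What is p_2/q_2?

Using pₖ = aₖpₖ₋₁ + pₖ₋₂, qₖ = aₖqₖ₋₁ + qₖ₋₂ (with p₋₁=1, p₋₂=0, q₋₁=0, q₋₂=1):
  k=0: a=5, p=5, q=1
  k=1: a=3, p=16, q=3
  k=2: a=6, p=101, q=19

101/19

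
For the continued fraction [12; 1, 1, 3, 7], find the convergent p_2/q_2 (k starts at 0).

Using pₖ = aₖpₖ₋₁ + pₖ₋₂, qₖ = aₖqₖ₋₁ + qₖ₋₂ (with p₋₁=1, p₋₂=0, q₋₁=0, q₋₂=1):
  k=0: a=12, p=12, q=1
  k=1: a=1, p=13, q=1
  k=2: a=1, p=25, q=2

25/2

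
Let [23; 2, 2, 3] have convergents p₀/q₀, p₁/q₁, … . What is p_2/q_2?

Using pₖ = aₖpₖ₋₁ + pₖ₋₂, qₖ = aₖqₖ₋₁ + qₖ₋₂ (with p₋₁=1, p₋₂=0, q₋₁=0, q₋₂=1):
  k=0: a=23, p=23, q=1
  k=1: a=2, p=47, q=2
  k=2: a=2, p=117, q=5

117/5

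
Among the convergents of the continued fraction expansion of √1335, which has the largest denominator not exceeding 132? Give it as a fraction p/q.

√1335 = [36; 1, 1, 6, 7, 6, 1, 1, 72, …] (period length 8).
Convergents:
  p_0/q_0 = 36/1
  p_1/q_1 = 37/1
  p_2/q_2 = 73/2
  p_3/q_3 = 475/13
  p_4/q_4 = 3398/93
  p_5/q_5 = 20863/571
q_4 = 93 ≤ 132 < 571 = q_5, so the answer is 3398/93.

3398/93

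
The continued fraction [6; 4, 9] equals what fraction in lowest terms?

231/37

Fold from the inside: start with 9/1.
  4 + 1/9 = 37/9
  6 + 9/37 = 231/37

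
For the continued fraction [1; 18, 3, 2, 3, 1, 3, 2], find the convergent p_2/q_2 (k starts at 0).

58/55

Using pₖ = aₖpₖ₋₁ + pₖ₋₂, qₖ = aₖqₖ₋₁ + qₖ₋₂ (with p₋₁=1, p₋₂=0, q₋₁=0, q₋₂=1):
  k=0: a=1, p=1, q=1
  k=1: a=18, p=19, q=18
  k=2: a=3, p=58, q=55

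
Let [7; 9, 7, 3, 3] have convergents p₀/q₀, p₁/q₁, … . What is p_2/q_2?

Using pₖ = aₖpₖ₋₁ + pₖ₋₂, qₖ = aₖqₖ₋₁ + qₖ₋₂ (with p₋₁=1, p₋₂=0, q₋₁=0, q₋₂=1):
  k=0: a=7, p=7, q=1
  k=1: a=9, p=64, q=9
  k=2: a=7, p=455, q=64

455/64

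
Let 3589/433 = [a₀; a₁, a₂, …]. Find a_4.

3589 = 8·433 + 125   →  a_0 = 8
433 = 3·125 + 58   →  a_1 = 3
125 = 2·58 + 9   →  a_2 = 2
58 = 6·9 + 4   →  a_3 = 6
9 = 2·4 + 1   →  a_4 = 2

2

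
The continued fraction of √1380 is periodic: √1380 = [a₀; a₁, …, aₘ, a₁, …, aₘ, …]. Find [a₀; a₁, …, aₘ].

a₀ = ⌊√1380⌋ = 37.
With m₀=0, d₀=1 and mₖ₊₁ = dₖaₖ − mₖ, dₖ₊₁ = (n − mₖ₊₁²)/dₖ, aₖ₊₁ = ⌊(a₀+mₖ₊₁)/dₖ₊₁⌋:
  k=1: m=37, d=11, a=6
  k=2: m=29, d=49, a=1
  k=3: m=20, d=20, a=2
  k=4: m=20, d=49, a=1
  k=5: m=29, d=11, a=6
  k=6: m=37, d=1, a=74
d=1 and a=2a₀=74 at k=6, so the next step gives (m, d) = (37, 11) again — its k=1 value — and the period has length 6.

[37; 6, 1, 2, 1, 6, 74]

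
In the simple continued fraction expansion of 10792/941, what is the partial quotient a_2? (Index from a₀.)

7

10792 = 11·941 + 441   →  a_0 = 11
941 = 2·441 + 59   →  a_1 = 2
441 = 7·59 + 28   →  a_2 = 7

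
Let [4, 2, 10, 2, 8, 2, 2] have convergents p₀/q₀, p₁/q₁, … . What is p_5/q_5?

Using pₖ = aₖpₖ₋₁ + pₖ₋₂, qₖ = aₖqₖ₋₁ + qₖ₋₂ (with p₋₁=1, p₋₂=0, q₋₁=0, q₋₂=1):
  k=0: a=4, p=4, q=1
  k=1: a=2, p=9, q=2
  k=2: a=10, p=94, q=21
  k=3: a=2, p=197, q=44
  k=4: a=8, p=1670, q=373
  k=5: a=2, p=3537, q=790

3537/790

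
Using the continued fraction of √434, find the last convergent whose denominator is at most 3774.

31249/1500

√434 = [20; 1, 4, 1, 40, …] (period length 4).
Convergents:
  p_0/q_0 = 20/1
  p_1/q_1 = 21/1
  p_2/q_2 = 104/5
  p_3/q_3 = 125/6
  p_4/q_4 = 5104/245
  p_5/q_5 = 5229/251
  p_6/q_6 = 26020/1249
  p_7/q_7 = 31249/1500
  p_8/q_8 = 1275980/61249
q_7 = 1500 ≤ 3774 < 61249 = q_8, so the answer is 31249/1500.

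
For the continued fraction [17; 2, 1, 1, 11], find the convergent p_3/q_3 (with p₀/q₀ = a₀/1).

87/5

Using pₖ = aₖpₖ₋₁ + pₖ₋₂, qₖ = aₖqₖ₋₁ + qₖ₋₂ (with p₋₁=1, p₋₂=0, q₋₁=0, q₋₂=1):
  k=0: a=17, p=17, q=1
  k=1: a=2, p=35, q=2
  k=2: a=1, p=52, q=3
  k=3: a=1, p=87, q=5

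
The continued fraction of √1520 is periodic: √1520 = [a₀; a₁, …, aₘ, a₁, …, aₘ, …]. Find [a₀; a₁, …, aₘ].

[38; 1, 76]

a₀ = ⌊√1520⌋ = 38.
With m₀=0, d₀=1 and mₖ₊₁ = dₖaₖ − mₖ, dₖ₊₁ = (n − mₖ₊₁²)/dₖ, aₖ₊₁ = ⌊(a₀+mₖ₊₁)/dₖ₊₁⌋:
  k=1: m=38, d=76, a=1
  k=2: m=38, d=1, a=76
d=1 and a=2a₀=76 at k=2, so the next step gives (m, d) = (38, 76) again — its k=1 value — and the period has length 2.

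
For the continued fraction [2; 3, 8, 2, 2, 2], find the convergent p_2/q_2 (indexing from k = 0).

58/25

Using pₖ = aₖpₖ₋₁ + pₖ₋₂, qₖ = aₖqₖ₋₁ + qₖ₋₂ (with p₋₁=1, p₋₂=0, q₋₁=0, q₋₂=1):
  k=0: a=2, p=2, q=1
  k=1: a=3, p=7, q=3
  k=2: a=8, p=58, q=25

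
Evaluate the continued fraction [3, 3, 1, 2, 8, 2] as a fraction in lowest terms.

Fold from the inside: start with 2/1.
  8 + 1/2 = 17/2
  2 + 2/17 = 36/17
  1 + 17/36 = 53/36
  3 + 36/53 = 195/53
  3 + 53/195 = 638/195

638/195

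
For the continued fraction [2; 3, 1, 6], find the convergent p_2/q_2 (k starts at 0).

9/4

Using pₖ = aₖpₖ₋₁ + pₖ₋₂, qₖ = aₖqₖ₋₁ + qₖ₋₂ (with p₋₁=1, p₋₂=0, q₋₁=0, q₋₂=1):
  k=0: a=2, p=2, q=1
  k=1: a=3, p=7, q=3
  k=2: a=1, p=9, q=4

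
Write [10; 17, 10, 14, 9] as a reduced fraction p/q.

Using pₖ = aₖpₖ₋₁ + pₖ₋₂ and qₖ = aₖqₖ₋₁ + qₖ₋₂:
  k=0: a=10, p=10, q=1
  k=1: a=17, p=171, q=17
  k=2: a=10, p=1720, q=171
  k=3: a=14, p=24251, q=2411
  k=4: a=9, p=219979, q=21870

219979/21870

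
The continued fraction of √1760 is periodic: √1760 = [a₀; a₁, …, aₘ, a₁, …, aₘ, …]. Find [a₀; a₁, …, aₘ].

[41; 1, 19, 1, 82]

a₀ = ⌊√1760⌋ = 41.
With m₀=0, d₀=1 and mₖ₊₁ = dₖaₖ − mₖ, dₖ₊₁ = (n − mₖ₊₁²)/dₖ, aₖ₊₁ = ⌊(a₀+mₖ₊₁)/dₖ₊₁⌋:
  k=1: m=41, d=79, a=1
  k=2: m=38, d=4, a=19
  k=3: m=38, d=79, a=1
  k=4: m=41, d=1, a=82
d=1 and a=2a₀=82 at k=4, so the next step gives (m, d) = (41, 79) again — its k=1 value — and the period has length 4.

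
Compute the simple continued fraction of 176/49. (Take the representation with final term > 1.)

[3; 1, 1, 2, 4, 2]

176 = 3*49 + 29
49 = 1*29 + 20
29 = 1*20 + 9
20 = 2*9 + 2
9 = 4*2 + 1
2 = 2*1 + 0  (stop)
So 176/49 = [3; 1, 1, 2, 4, 2].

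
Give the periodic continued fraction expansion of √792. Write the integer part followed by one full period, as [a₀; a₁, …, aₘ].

a₀ = ⌊√792⌋ = 28.
With m₀=0, d₀=1 and mₖ₊₁ = dₖaₖ − mₖ, dₖ₊₁ = (n − mₖ₊₁²)/dₖ, aₖ₊₁ = ⌊(a₀+mₖ₊₁)/dₖ₊₁⌋:
  k=1: m=28, d=8, a=7
  k=2: m=28, d=1, a=56
d=1 and a=2a₀=56 at k=2, so the next step gives (m, d) = (28, 8) again — its k=1 value — and the period has length 2.

[28; 7, 56]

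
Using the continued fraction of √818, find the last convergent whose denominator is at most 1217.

√818 = [28; 1, 1, 1, 1, 56, …] (period length 5).
Convergents:
  p_0/q_0 = 28/1
  p_1/q_1 = 29/1
  p_2/q_2 = 57/2
  p_3/q_3 = 86/3
  p_4/q_4 = 143/5
  p_5/q_5 = 8094/283
  p_6/q_6 = 8237/288
  p_7/q_7 = 16331/571
  p_8/q_8 = 24568/859
  p_9/q_9 = 40899/1430
q_8 = 859 ≤ 1217 < 1430 = q_9, so the answer is 24568/859.

24568/859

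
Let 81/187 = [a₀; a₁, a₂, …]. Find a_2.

3

81 = 0·187 + 81   →  a_0 = 0
187 = 2·81 + 25   →  a_1 = 2
81 = 3·25 + 6   →  a_2 = 3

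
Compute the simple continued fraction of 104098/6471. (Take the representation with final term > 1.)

104098 = 16×6471 + 562
6471 = 11×562 + 289
562 = 1×289 + 273
289 = 1×273 + 16
273 = 17×16 + 1
16 = 16×1 + 0  (stop)
So 104098/6471 = [16; 11, 1, 1, 17, 16].

[16; 11, 1, 1, 17, 16]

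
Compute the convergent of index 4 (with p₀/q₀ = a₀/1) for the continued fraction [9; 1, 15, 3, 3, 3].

Using pₖ = aₖpₖ₋₁ + pₖ₋₂, qₖ = aₖqₖ₋₁ + qₖ₋₂ (with p₋₁=1, p₋₂=0, q₋₁=0, q₋₂=1):
  k=0: a=9, p=9, q=1
  k=1: a=1, p=10, q=1
  k=2: a=15, p=159, q=16
  k=3: a=3, p=487, q=49
  k=4: a=3, p=1620, q=163

1620/163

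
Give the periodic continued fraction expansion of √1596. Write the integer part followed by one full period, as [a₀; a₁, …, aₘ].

[39; 1, 18, 1, 78]

a₀ = ⌊√1596⌋ = 39.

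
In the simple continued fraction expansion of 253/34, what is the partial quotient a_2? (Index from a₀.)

3

253 = 7·34 + 15   →  a_0 = 7
34 = 2·15 + 4   →  a_1 = 2
15 = 3·4 + 3   →  a_2 = 3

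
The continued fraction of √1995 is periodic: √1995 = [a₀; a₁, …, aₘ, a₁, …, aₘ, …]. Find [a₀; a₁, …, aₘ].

a₀ = ⌊√1995⌋ = 44.
With m₀=0, d₀=1 and mₖ₊₁ = dₖaₖ − mₖ, dₖ₊₁ = (n − mₖ₊₁²)/dₖ, aₖ₊₁ = ⌊(a₀+mₖ₊₁)/dₖ₊₁⌋:
  k=1: m=44, d=59, a=1
  k=2: m=15, d=30, a=1
  k=3: m=15, d=59, a=1
  k=4: m=44, d=1, a=88
d=1 and a=2a₀=88 at k=4, so the next step gives (m, d) = (44, 59) again — its k=1 value — and the period has length 4.

[44; 1, 1, 1, 88]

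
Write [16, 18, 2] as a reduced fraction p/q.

594/37

Fold from the inside: start with 2/1.
  18 + 1/2 = 37/2
  16 + 2/37 = 594/37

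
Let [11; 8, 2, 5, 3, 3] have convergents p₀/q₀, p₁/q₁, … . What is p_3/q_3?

1034/93

Using pₖ = aₖpₖ₋₁ + pₖ₋₂, qₖ = aₖqₖ₋₁ + qₖ₋₂ (with p₋₁=1, p₋₂=0, q₋₁=0, q₋₂=1):
  k=0: a=11, p=11, q=1
  k=1: a=8, p=89, q=8
  k=2: a=2, p=189, q=17
  k=3: a=5, p=1034, q=93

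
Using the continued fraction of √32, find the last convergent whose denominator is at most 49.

198/35

√32 = [5; 1, 1, 1, 10, …] (period length 4).
Convergents:
  p_0/q_0 = 5/1
  p_1/q_1 = 6/1
  p_2/q_2 = 11/2
  p_3/q_3 = 17/3
  p_4/q_4 = 181/32
  p_5/q_5 = 198/35
  p_6/q_6 = 379/67
q_5 = 35 ≤ 49 < 67 = q_6, so the answer is 198/35.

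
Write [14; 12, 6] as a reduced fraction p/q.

Fold from the inside: start with 6/1.
  12 + 1/6 = 73/6
  14 + 6/73 = 1028/73

1028/73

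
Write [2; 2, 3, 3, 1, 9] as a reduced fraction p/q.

Fold from the inside: start with 9/1.
  1 + 1/9 = 10/9
  3 + 9/10 = 39/10
  3 + 10/39 = 127/39
  2 + 39/127 = 293/127
  2 + 127/293 = 713/293

713/293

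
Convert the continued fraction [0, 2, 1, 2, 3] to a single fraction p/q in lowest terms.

Using pₖ = aₖpₖ₋₁ + pₖ₋₂ and qₖ = aₖqₖ₋₁ + qₖ₋₂:
  k=0: a=0, p=0, q=1
  k=1: a=2, p=1, q=2
  k=2: a=1, p=1, q=3
  k=3: a=2, p=3, q=8
  k=4: a=3, p=10, q=27

10/27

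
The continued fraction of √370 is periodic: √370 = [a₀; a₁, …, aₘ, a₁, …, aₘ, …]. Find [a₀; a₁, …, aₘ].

[19; 4, 4, 38]

a₀ = ⌊√370⌋ = 19.
With m₀=0, d₀=1 and mₖ₊₁ = dₖaₖ − mₖ, dₖ₊₁ = (n − mₖ₊₁²)/dₖ, aₖ₊₁ = ⌊(a₀+mₖ₊₁)/dₖ₊₁⌋:
  k=1: m=19, d=9, a=4
  k=2: m=17, d=9, a=4
  k=3: m=19, d=1, a=38
d=1 and a=2a₀=38 at k=3, so the next step gives (m, d) = (19, 9) again — its k=1 value — and the period has length 3.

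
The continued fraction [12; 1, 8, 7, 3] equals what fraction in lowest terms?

Using pₖ = aₖpₖ₋₁ + pₖ₋₂ and qₖ = aₖqₖ₋₁ + qₖ₋₂:
  k=0: a=12, p=12, q=1
  k=1: a=1, p=13, q=1
  k=2: a=8, p=116, q=9
  k=3: a=7, p=825, q=64
  k=4: a=3, p=2591, q=201

2591/201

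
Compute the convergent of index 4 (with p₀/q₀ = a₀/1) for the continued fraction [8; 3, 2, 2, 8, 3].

Using pₖ = aₖpₖ₋₁ + pₖ₋₂, qₖ = aₖqₖ₋₁ + qₖ₋₂ (with p₋₁=1, p₋₂=0, q₋₁=0, q₋₂=1):
  k=0: a=8, p=8, q=1
  k=1: a=3, p=25, q=3
  k=2: a=2, p=58, q=7
  k=3: a=2, p=141, q=17
  k=4: a=8, p=1186, q=143

1186/143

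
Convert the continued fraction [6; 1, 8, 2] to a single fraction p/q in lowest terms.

Fold from the inside: start with 2/1.
  8 + 1/2 = 17/2
  1 + 2/17 = 19/17
  6 + 17/19 = 131/19

131/19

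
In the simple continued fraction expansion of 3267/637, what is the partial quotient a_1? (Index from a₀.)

3267 = 5·637 + 82   →  a_0 = 5
637 = 7·82 + 63   →  a_1 = 7

7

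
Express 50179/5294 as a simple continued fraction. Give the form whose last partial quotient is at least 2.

50179 = 9×5294 + 2533
5294 = 2×2533 + 228
2533 = 11×228 + 25
228 = 9×25 + 3
25 = 8×3 + 1
3 = 3×1 + 0  (stop)
So 50179/5294 = [9; 2, 11, 9, 8, 3].

[9; 2, 11, 9, 8, 3]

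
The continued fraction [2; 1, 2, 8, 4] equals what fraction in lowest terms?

276/103

Using pₖ = aₖpₖ₋₁ + pₖ₋₂ and qₖ = aₖqₖ₋₁ + qₖ₋₂:
  k=0: a=2, p=2, q=1
  k=1: a=1, p=3, q=1
  k=2: a=2, p=8, q=3
  k=3: a=8, p=67, q=25
  k=4: a=4, p=276, q=103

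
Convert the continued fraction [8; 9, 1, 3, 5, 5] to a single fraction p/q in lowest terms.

Using pₖ = aₖpₖ₋₁ + pₖ₋₂ and qₖ = aₖqₖ₋₁ + qₖ₋₂:
  k=0: a=8, p=8, q=1
  k=1: a=9, p=73, q=9
  k=2: a=1, p=81, q=10
  k=3: a=3, p=316, q=39
  k=4: a=5, p=1661, q=205
  k=5: a=5, p=8621, q=1064

8621/1064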